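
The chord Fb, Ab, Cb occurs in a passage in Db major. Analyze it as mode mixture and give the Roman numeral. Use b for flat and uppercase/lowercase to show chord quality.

bIII

Fb is the lowered form of scale degree 3 in Db major (the diatonic degree 3 is F). Diatonically Db major has Fm (iii) on that degree; Fb–Ab–Cb is instead the major chord native to Db minor, so it takes the label bIII.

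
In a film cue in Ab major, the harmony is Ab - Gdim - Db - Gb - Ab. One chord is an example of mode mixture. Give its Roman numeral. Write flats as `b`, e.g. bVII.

The diatonic triads in Ab major are Ab, Bbm, Cm, Db, Eb, Fm, Gdim. Of the given chords, Ab, Gdim and Db are diatonic. Gb (Gb–Bb–Db) is not: scale degree 7 in Ab major carries Gdim (vii°). In Ab minor the chord on that degree is Gb, so here it functions as bVII, borrowed from the parallel minor.

bVII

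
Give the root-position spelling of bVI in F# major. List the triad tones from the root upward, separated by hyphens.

D-F#-A

Scale degree 6 in F# major is D#. bVI uses the lowered form, D, taken from F# minor. Building the major chord from the parallel minor on D: D–F#–A.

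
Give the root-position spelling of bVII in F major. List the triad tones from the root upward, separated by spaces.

The root of bVII is the lowered 7th degree: E becomes Eb. Building the major chord from the parallel minor on Eb: Eb–G–Bb.

Eb G Bb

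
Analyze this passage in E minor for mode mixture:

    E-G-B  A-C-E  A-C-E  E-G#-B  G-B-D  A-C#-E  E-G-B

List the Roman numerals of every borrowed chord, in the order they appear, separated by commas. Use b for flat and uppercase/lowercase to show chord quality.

I, IV

The diatonic triads in E minor (with V from harmonic minor) are Em, F#dim, G, Am, B, C, D. E–G–B = Em, A–C–E = Am and G–B–D = G are all diatonic. E–G#–B is not: scale degree 1 in E minor carries Em (i). In E major the chord on that degree is E, so here it functions as I, borrowed from the parallel major. A–C#–E doesn't fit — on degree 4 E minor would have Am (iv). A is the degree-4 chord of E major, so it is the borrowed IV.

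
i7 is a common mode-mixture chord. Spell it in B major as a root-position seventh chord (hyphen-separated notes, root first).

B-D-F#-A

i7 is built on scale degree 1, which is B in both B major and its parallel. In B minor the chord on B is B–D–F#–A.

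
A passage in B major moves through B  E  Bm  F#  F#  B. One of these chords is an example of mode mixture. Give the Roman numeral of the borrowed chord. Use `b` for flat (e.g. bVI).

In B major the diatonic chords are B, C#m, D#m, E, F#, G#m, A#dim. B, E and F# all belong to that set. Bm (B–D–F#) doesn't fit — on degree 1 B major would have B (I). Bm is the degree-1 chord of B minor, so it is the borrowed i.

i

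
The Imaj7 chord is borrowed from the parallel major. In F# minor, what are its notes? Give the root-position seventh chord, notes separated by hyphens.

Imaj7 is built on scale degree 1, which is F# in both F# minor and its parallel. In F# major the chord on F# is F#–A#–C#–E#.

F#-A#-C#-E#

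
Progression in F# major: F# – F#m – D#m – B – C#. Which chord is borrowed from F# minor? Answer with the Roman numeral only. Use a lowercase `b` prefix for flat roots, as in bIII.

i

F# major has the diatonic set F#, G#m, A#m, B, C#, D#m, E#dim. Of the given chords, F#, D#m, B and C# are diatonic. F#m (F#–A–C#) is not: scale degree 1 in F# major carries F# (I). In F# minor the chord on that degree is F#m, so here it functions as i, borrowed from the parallel minor.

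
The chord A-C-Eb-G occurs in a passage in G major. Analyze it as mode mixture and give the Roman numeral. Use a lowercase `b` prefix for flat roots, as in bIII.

A is scale degree 2 in G major. The diatonic chord on degree 2 would be Am (ii), but A–C–Eb–G is the half-diminished-seventh chord from G minor. As a borrowed chord it is labeled iiø7.

iiø7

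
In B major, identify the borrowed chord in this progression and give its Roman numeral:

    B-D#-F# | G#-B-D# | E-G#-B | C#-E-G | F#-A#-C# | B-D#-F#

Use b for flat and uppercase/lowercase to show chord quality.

B major has the diatonic set B, C#m, D#m, E, F#, G#m, A#dim. Of the given chords, B–D#–F# = B, G#–B–D# = G#m, E–G#–B = E and F#–A#–C# = F# are diatonic. C#–E–G doesn't fit — on degree 2 B major would have C#m (ii). C#dim is the degree-2 chord of B minor, so it is the borrowed ii°.

ii°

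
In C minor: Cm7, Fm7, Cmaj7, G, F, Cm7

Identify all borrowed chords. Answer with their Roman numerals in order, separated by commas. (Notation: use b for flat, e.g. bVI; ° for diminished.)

Imaj7, IV

In C minor (with V from harmonic minor) the diatonic chords are Cm, Ddim, Eb, Fm, G, Ab, Bb. Of the given chords, Cm7, Fm7 and G are diatonic. Cmaj7 (C–E–G–B) is not: scale degree 1 in C minor carries Cm (i). In C major the chord on that degree is Cmaj7, so here it functions as Imaj7, borrowed from the parallel major. F (F–A–C) doesn't fit — on degree 4 C minor would have Fm (iv). F is the degree-4 chord of C major, so it is the borrowed IV.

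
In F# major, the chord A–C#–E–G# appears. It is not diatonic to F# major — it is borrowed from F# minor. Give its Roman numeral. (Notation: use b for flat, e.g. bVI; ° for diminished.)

In F# major scale degree 3 is A#; A is its lowered form, from F# minor. Diatonically F# major has A#m (iii) on that degree; A–C#–E–G# is instead the major-seventh chord native to F# minor, so it takes the label bIIImaj7.

bIIImaj7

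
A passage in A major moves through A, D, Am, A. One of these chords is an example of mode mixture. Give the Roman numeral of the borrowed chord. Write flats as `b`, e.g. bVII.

A major has the diatonic set A, Bm, C#m, D, E, F#m, G#dim. A and D are both diatonic. But Am (A–C–E) is foreign: the diatonic I on degree 1 is A, whereas Am comes from A minor. It is labeled i.

i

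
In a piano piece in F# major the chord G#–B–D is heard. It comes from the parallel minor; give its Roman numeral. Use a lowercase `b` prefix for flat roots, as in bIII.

ii°

G# is scale degree 2 in F# major. Diatonically F# major has G#m (ii) on that degree; G#–B–D is instead the diminished chord native to F# minor, so it takes the label ii°.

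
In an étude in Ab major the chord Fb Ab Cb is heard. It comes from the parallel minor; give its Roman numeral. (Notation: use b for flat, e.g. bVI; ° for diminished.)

Fb is the lowered form of scale degree 6 in Ab major (the diatonic degree 6 is F). Fb–Ab–Cb is a major chord — the form found in Ab minor, not the diatonic vi (Fm). Borrowed into Ab major it is written bVI.

bVI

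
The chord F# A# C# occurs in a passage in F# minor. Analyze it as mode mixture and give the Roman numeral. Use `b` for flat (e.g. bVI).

I

F# is scale degree 1 in F# minor. The diatonic chord on degree 1 would be F#m (i), but F#–A#–C# is the major chord from F# major. As a borrowed chord it is labeled I.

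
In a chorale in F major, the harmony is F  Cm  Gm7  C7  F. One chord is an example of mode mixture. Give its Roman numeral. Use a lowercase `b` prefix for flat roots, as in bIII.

F major has the diatonic set F, Gm, Am, Bb, C, Dm, Edim. Of the given chords, F, Gm7 and C7 are diatonic. But Cm (C–Eb–G) is foreign: the diatonic V on degree 5 is C, whereas Cm comes from F minor. It is labeled v.

v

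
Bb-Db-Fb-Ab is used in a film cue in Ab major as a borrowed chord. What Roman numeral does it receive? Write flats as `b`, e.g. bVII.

Bb is scale degree 2 in Ab major. Bb–Db–Fb–Ab is a half-diminished-seventh chord — the form found in Ab minor, not the diatonic ii (Bbm). Borrowed into Ab major it is written iiø7.

iiø7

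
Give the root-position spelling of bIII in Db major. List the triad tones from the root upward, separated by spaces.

Fb Ab Cb

Scale degree 3 in Db major is F. bIII uses the lowered form, Fb, taken from Db minor. In Db minor the chord on Fb is Fb–Ab–Cb.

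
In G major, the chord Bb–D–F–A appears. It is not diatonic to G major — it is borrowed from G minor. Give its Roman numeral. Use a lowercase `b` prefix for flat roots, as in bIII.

bIIImaj7

Bb is the lowered form of scale degree 3 in G major (the diatonic degree 3 is B). Bb–D–F–A is a major-seventh chord — the form found in G minor, not the diatonic iii (Bm). Borrowed into G major it is written bIIImaj7.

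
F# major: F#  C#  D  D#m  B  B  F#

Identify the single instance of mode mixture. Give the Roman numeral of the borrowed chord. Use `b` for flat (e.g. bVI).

bVI

In F# major the diatonic chords are F#, G#m, A#m, B, C#, D#m, E#dim. F#, C#, D#m and B are all diatonic. D (D–F#–A) doesn't fit — on degree 6 F# major would have D#m (vi). D is the degree-6 chord of F# minor, so it is the borrowed bVI.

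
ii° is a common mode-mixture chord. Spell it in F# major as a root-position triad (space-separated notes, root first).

G# B D

The root, G#, is scale degree 2 — the same note in F# major and F# minor; only the chord quality changes. Stacking thirds in F# minor on G# gives G#–B–D.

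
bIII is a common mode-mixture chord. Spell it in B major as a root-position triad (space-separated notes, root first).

Scale degree 3 in B major is D#. bIII uses the lowered form, D, taken from B minor. Stacking thirds in B minor on D gives D–F#–A.

D F# A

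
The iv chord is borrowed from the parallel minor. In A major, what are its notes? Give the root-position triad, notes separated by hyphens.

The root, D, is scale degree 4 — the same note in A major and A minor; only the chord quality changes. In A minor the chord on D is D–F–A.

D-F-A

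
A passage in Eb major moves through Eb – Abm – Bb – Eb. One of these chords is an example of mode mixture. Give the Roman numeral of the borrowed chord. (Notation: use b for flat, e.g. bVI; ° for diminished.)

iv

Eb major has the diatonic set Eb, Fm, Gm, Ab, Bb, Cm, Ddim. Eb and Bb both belong to that set. Abm (Ab–Cb–Eb) is not: scale degree 4 in Eb major carries Ab (IV). In Eb minor the chord on that degree is Abm, so here it functions as iv, borrowed from the parallel minor.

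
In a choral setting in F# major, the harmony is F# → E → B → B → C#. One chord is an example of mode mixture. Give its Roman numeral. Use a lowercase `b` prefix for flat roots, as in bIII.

F# major has the diatonic set F#, G#m, A#m, B, C#, D#m, E#dim. F#, B and C# all belong to that set. E (E–G#–B) doesn't fit — on degree 7 F# major would have E#dim (vii°). E is the degree-7 chord of F# minor, so it is the borrowed bVII.

bVII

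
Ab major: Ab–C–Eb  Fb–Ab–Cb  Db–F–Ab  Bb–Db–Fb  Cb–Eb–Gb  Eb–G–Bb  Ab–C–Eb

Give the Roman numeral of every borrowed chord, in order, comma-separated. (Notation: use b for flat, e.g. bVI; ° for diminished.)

In Ab major the diatonic chords are Ab, Bbm, Cm, Db, Eb, Fm, Gdim. Of the given chords, Ab–C–Eb = Ab, Db–F–Ab = Db and Eb–G–Bb = Eb are diatonic. But Fb–Ab–Cb is foreign: the diatonic vi on degree 6 is Fm, whereas Fb comes from Ab minor. It is labeled bVI. But Bb–Db–Fb is foreign: the diatonic ii on degree 2 is Bbm, whereas Bbdim comes from Ab minor. It is labeled ii°. But Cb–Eb–Gb is foreign: the diatonic iii on degree 3 is Cm, whereas Cb comes from Ab minor. It is labeled bIII.

bVI, ii°, bIII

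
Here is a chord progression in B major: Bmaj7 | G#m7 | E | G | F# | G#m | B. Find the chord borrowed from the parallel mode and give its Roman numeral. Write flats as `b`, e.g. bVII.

bVI

The diatonic triads in B major are B, C#m, D#m, E, F#, G#m, A#dim. Of the given chords, Bmaj7, G#m7, E, F#, G#m and B are diatonic. G (G–B–D) doesn't fit — on degree 6 B major would have G#m (vi). G is the degree-6 chord of B minor, so it is the borrowed bVI.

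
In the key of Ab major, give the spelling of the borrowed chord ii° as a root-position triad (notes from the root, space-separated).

Bb Db Fb

ii° is built on scale degree 2, which is Bb in both Ab major and its parallel. Stacking thirds in Ab minor on Bb gives Bb–Db–Fb.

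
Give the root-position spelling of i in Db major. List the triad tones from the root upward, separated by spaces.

The root, Db, is scale degree 1 — the same note in Db major and Db minor; only the chord quality changes. In Db minor the chord on Db is Db–Fb–Ab.

Db Fb Ab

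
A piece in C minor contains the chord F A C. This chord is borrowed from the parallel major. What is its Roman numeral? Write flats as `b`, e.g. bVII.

IV

The root F is the diatonic 4th degree of C minor; the borrowing shows in the chord quality. F–A–C is a major chord — the form found in C major, not the diatonic iv (Fm). Borrowed into C minor it is written IV.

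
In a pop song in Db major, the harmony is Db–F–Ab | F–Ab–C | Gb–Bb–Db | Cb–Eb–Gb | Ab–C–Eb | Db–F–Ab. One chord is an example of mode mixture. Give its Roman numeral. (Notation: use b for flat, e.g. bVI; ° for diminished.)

The diatonic triads in Db major are Db, Ebm, Fm, Gb, Ab, Bbm, Cdim. Db–F–Ab = Db, F–Ab–C = Fm, Gb–Bb–Db = Gb and Ab–C–Eb = Ab all belong to that set. Cb–Eb–Gb is not: scale degree 7 in Db major carries Cdim (vii°). In Db minor the chord on that degree is Cb, so here it functions as bVII, borrowed from the parallel minor.

bVII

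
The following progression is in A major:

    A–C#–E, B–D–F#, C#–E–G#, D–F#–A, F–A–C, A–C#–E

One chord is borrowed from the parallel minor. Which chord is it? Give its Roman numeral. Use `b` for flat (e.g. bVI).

bVI

A major has the diatonic set A, Bm, C#m, D, E, F#m, G#dim. Of the given chords, A–C#–E = A, B–D–F# = Bm, C#–E–G# = C#m and D–F#–A = D are diatonic. F–A–C doesn't fit — on degree 6 A major would have F#m (vi). F is the degree-6 chord of A minor, so it is the borrowed bVI.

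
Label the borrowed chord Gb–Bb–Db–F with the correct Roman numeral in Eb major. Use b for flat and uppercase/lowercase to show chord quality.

bIIImaj7

Gb is the lowered form of scale degree 3 in Eb major (the diatonic degree 3 is G). The diatonic chord on degree 3 would be Gm (iii), but Gb–Bb–Db–F is the major-seventh chord from Eb minor. As a borrowed chord it is labeled bIIImaj7.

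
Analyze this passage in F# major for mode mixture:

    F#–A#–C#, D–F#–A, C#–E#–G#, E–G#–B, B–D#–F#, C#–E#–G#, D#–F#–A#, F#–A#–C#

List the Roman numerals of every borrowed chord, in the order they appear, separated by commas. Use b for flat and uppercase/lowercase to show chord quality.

The diatonic triads in F# major are F#, G#m, A#m, B, C#, D#m, E#dim. F#–A#–C# = F#, C#–E#–G# = C#, B–D#–F# = B and D#–F#–A# = D#m all belong to that set. D–F#–A is not: scale degree 6 in F# major carries D#m (vi). In F# minor the chord on that degree is D, so here it functions as bVI, borrowed from the parallel minor. E–G#–B doesn't fit — on degree 7 F# major would have E#dim (vii°). E is the degree-7 chord of F# minor, so it is the borrowed bVII.

bVI, bVII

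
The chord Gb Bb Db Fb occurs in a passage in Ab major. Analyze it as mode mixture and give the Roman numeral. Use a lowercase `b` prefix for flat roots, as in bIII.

bVII7

Gb is the lowered form of scale degree 7 in Ab major (the diatonic degree 7 is G). The diatonic chord on degree 7 would be Gdim (vii°), but Gb–Bb–Db–Fb is the dominant-seventh chord from Ab minor. As a borrowed chord it is labeled bVII7.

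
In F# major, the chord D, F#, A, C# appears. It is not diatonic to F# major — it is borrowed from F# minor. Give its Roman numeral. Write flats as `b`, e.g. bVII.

bVImaj7

The root D is the lowered 6th scale degree — diatonically F# major has D# there. The diatonic chord on degree 6 would be D#m (vi), but D–F#–A–C# is the major-seventh chord from F# minor. As a borrowed chord it is labeled bVImaj7.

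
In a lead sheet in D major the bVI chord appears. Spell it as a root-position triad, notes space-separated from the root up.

Bb D F

The root of bVI is the lowered 6th degree: B becomes Bb. In D minor the chord on Bb is Bb–D–F.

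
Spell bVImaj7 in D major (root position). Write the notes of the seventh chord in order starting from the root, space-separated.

Bb D F A

Scale degree 6 in D major is B. bVImaj7 uses the lowered form, Bb, taken from D minor. Building the major-seventh chord from the parallel minor on Bb: Bb–D–F–A.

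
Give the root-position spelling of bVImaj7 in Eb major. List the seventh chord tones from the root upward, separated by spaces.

bVImaj7 is built on the lowered scale degree 6. In Eb major degree 6 is C; lowered it becomes Cb. In Eb minor the chord on Cb is Cb–Eb–Gb–Bb.

Cb Eb Gb Bb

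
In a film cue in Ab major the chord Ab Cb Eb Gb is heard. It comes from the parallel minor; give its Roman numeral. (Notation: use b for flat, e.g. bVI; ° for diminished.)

i7

The root Ab is the diatonic 1st degree of Ab major; the borrowing shows in the chord quality. The diatonic chord on degree 1 would be Ab (I), but Ab–Cb–Eb–Gb is the minor-seventh chord from Ab minor. As a borrowed chord it is labeled i7.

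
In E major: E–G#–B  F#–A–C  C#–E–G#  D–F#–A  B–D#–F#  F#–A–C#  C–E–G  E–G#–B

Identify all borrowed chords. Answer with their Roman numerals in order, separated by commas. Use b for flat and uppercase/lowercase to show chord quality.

ii°, bVII, bVI

E major has the diatonic set E, F#m, G#m, A, B, C#m, D#dim. E–G#–B = E, C#–E–G# = C#m, B–D#–F# = B and F#–A–C# = F#m are all diatonic. F#–A–C doesn't fit — on degree 2 E major would have F#m (ii). F#dim is the degree-2 chord of E minor, so it is the borrowed ii°. D–F#–A is not: scale degree 7 in E major carries D#dim (vii°). In E minor the chord on that degree is D, so here it functions as bVII, borrowed from the parallel minor. C–E–G doesn't fit — on degree 6 E major would have C#m (vi). C is the degree-6 chord of E minor, so it is the borrowed bVI.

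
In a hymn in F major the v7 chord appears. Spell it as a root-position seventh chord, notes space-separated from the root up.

v7 is built on scale degree 5, which is C in both F major and its parallel. Stacking thirds in F minor on C gives C–Eb–G–Bb.

C Eb G Bb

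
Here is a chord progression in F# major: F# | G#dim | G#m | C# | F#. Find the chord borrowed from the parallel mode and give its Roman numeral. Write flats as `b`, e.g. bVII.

ii°

The diatonic triads in F# major are F#, G#m, A#m, B, C#, D#m, E#dim. F#, G#m and C# all belong to that set. G#dim (G#–B–D) is not: scale degree 2 in F# major carries G#m (ii). In F# minor the chord on that degree is G#dim, so here it functions as ii°, borrowed from the parallel minor.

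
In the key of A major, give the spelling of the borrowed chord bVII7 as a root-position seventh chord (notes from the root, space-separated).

G B D F

bVII7 is built on the lowered scale degree 7. In A major degree 7 is G#; lowered it becomes G. Stacking thirds in A minor on G gives G–B–D–F.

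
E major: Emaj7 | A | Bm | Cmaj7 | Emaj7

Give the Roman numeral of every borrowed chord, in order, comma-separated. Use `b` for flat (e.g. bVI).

The diatonic triads in E major are E, F#m, G#m, A, B, C#m, D#dim. Emaj7 and A both belong to that set. Bm (B–D–F#) doesn't fit — on degree 5 E major would have B (V). Bm is the degree-5 chord of E minor, so it is the borrowed v. Cmaj7 (C–E–G–B) doesn't fit — on degree 6 E major would have C#m (vi). Cmaj7 is the degree-6 chord of E minor, so it is the borrowed bVImaj7.

v, bVImaj7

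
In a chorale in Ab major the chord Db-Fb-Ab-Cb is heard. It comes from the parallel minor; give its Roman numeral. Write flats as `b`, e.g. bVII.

Db is scale degree 4 in Ab major. The diatonic chord on degree 4 would be Db (IV), but Db–Fb–Ab–Cb is the minor-seventh chord from Ab minor. As a borrowed chord it is labeled iv7.

iv7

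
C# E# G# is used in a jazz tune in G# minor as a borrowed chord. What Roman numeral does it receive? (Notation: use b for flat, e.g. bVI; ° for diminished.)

IV

The root C# is the diatonic 4th degree of G# minor; the borrowing shows in the chord quality. The diatonic chord on degree 4 would be C#m (iv), but C#–E#–G# is the major chord from G# major. As a borrowed chord it is labeled IV.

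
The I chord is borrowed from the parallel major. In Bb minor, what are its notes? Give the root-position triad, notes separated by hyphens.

I is built on scale degree 1, which is Bb in both Bb minor and its parallel. Stacking thirds in Bb major on Bb gives Bb–D–F.

Bb-D-F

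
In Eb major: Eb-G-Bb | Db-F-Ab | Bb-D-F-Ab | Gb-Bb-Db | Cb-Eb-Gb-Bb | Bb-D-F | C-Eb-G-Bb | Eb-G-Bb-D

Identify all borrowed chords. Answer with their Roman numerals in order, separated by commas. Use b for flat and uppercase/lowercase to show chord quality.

Eb major has the diatonic set Eb, Fm, Gm, Ab, Bb, Cm, Ddim. Eb–G–Bb = Eb, Bb–D–F–Ab = Bb7, Bb–D–F = Bb, C–Eb–G–Bb = Cm7 and Eb–G–Bb–D = Ebmaj7 all belong to that set. Db–F–Ab is not: scale degree 7 in Eb major carries Ddim (vii°). In Eb minor the chord on that degree is Db, so here it functions as bVII, borrowed from the parallel minor. Gb–Bb–Db is not: scale degree 3 in Eb major carries Gm (iii). In Eb minor the chord on that degree is Gb, so here it functions as bIII, borrowed from the parallel minor. Cb–Eb–Gb–Bb is not: scale degree 6 in Eb major carries Cm (vi). In Eb minor the chord on that degree is Cbmaj7, so here it functions as bVImaj7, borrowed from the parallel minor.

bVII, bIII, bVImaj7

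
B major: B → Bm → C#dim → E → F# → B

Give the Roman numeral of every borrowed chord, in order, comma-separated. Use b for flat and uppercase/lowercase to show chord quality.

i, ii°

B major has the diatonic set B, C#m, D#m, E, F#, G#m, A#dim. B, E and F# all belong to that set. But Bm (B–D–F#) is foreign: the diatonic I on degree 1 is B, whereas Bm comes from B minor. It is labeled i. C#dim (C#–E–G) is not: scale degree 2 in B major carries C#m (ii). In B minor the chord on that degree is C#dim, so here it functions as ii°, borrowed from the parallel minor.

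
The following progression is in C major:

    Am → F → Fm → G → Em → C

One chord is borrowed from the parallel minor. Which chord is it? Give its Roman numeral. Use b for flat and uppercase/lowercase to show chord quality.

C major has the diatonic set C, Dm, Em, F, G, Am, Bdim. Am, F, G, Em and C all belong to that set. But Fm (F–Ab–C) is foreign: the diatonic IV on degree 4 is F, whereas Fm comes from C minor. It is labeled iv.

iv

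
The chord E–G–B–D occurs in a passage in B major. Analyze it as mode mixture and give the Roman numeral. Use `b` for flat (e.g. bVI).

E is scale degree 4 in B major. Diatonically B major has E (IV) on that degree; E–G–B–D is instead the minor-seventh chord native to B minor, so it takes the label iv7.

iv7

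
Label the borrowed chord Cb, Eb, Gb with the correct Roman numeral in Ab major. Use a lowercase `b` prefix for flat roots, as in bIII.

Cb is the lowered form of scale degree 3 in Ab major (the diatonic degree 3 is C). The diatonic chord on degree 3 would be Cm (iii), but Cb–Eb–Gb is the major chord from Ab minor. As a borrowed chord it is labeled bIII.

bIII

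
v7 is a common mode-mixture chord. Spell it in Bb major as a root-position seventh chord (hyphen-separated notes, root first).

F-Ab-C-Eb

v7 is built on scale degree 5, which is F in both Bb major and its parallel. Building the minor-seventh chord from the parallel minor on F: F–Ab–C–Eb.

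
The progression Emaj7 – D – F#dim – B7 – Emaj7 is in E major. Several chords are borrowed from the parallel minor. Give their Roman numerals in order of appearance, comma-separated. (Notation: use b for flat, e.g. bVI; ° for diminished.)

E major has the diatonic set E, F#m, G#m, A, B, C#m, D#dim. Emaj7 and B7 are both diatonic. But D (D–F#–A) is foreign: the diatonic vii° on degree 7 is D#dim, whereas D comes from E minor. It is labeled bVII. F#dim (F#–A–C) is not: scale degree 2 in E major carries F#m (ii). In E minor the chord on that degree is F#dim, so here it functions as ii°, borrowed from the parallel minor.

bVII, ii°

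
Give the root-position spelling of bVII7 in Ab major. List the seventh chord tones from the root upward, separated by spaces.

Scale degree 7 in Ab major is G. bVII7 uses the lowered form, Gb, taken from Ab minor. Stacking thirds in Ab minor on Gb gives Gb–Bb–Db–Fb.

Gb Bb Db Fb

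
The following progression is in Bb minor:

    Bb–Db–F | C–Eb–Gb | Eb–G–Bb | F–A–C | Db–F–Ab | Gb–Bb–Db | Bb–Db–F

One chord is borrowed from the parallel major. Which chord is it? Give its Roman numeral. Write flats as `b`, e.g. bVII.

IV

In Bb minor (with V from harmonic minor) the diatonic chords are Bbm, Cdim, Db, Ebm, F, Gb, Ab. Bb–Db–F = Bbm, C–Eb–Gb = Cdim, F–A–C = F, Db–F–Ab = Db and Gb–Bb–Db = Gb all belong to that set. But Eb–G–Bb is foreign: the diatonic iv on degree 4 is Ebm, whereas Eb comes from Bb major. It is labeled IV.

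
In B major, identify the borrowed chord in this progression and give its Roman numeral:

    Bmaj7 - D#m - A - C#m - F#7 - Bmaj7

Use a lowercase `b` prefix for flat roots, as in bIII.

bVII

The diatonic triads in B major are B, C#m, D#m, E, F#, G#m, A#dim. Bmaj7, D#m, C#m and F#7 are all diatonic. A (A–C#–E) doesn't fit — on degree 7 B major would have A#dim (vii°). A is the degree-7 chord of B minor, so it is the borrowed bVII.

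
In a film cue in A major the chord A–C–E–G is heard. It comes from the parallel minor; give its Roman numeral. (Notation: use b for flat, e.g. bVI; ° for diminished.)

i7

A is scale degree 1 in A major. Diatonically A major has A (I) on that degree; A–C–E–G is instead the minor-seventh chord native to A minor, so it takes the label i7.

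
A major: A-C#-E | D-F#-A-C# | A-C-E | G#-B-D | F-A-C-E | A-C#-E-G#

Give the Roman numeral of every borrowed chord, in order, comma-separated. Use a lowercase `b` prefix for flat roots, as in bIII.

i, bVImaj7

A major has the diatonic set A, Bm, C#m, D, E, F#m, G#dim. A–C#–E = A, D–F#–A–C# = Dmaj7, G#–B–D = G#dim and A–C#–E–G# = Amaj7 all belong to that set. But A–C–E is foreign: the diatonic I on degree 1 is A, whereas Am comes from A minor. It is labeled i. F–A–C–E is not: scale degree 6 in A major carries F#m (vi). In A minor the chord on that degree is Fmaj7, so here it functions as bVImaj7, borrowed from the parallel minor.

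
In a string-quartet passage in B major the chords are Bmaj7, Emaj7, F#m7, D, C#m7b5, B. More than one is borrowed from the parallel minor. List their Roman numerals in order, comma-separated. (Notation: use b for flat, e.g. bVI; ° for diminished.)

B major has the diatonic set B, C#m, D#m, E, F#, G#m, A#dim. Bmaj7, Emaj7 and B all belong to that set. F#m7 (F#–A–C#–E) doesn't fit — on degree 5 B major would have F# (V). F#m7 is the degree-5 chord of B minor, so it is the borrowed v7. D (D–F#–A) is not: scale degree 3 in B major carries D#m (iii). In B minor the chord on that degree is D, so here it functions as bIII, borrowed from the parallel minor. But C#m7b5 (C#–E–G–B) is foreign: the diatonic ii on degree 2 is C#m, whereas C#m7b5 comes from B minor. It is labeled iiø7.

v7, bIII, iiø7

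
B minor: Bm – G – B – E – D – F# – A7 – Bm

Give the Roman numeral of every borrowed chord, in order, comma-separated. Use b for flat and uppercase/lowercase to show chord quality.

In B minor (with V from harmonic minor) the diatonic chords are Bm, C#dim, D, Em, F#, G, A. Of the given chords, Bm, G, D, F# and A7 are diatonic. B (B–D#–F#) doesn't fit — on degree 1 B minor would have Bm (i). B is the degree-1 chord of B major, so it is the borrowed I. E (E–G#–B) doesn't fit — on degree 4 B minor would have Em (iv). E is the degree-4 chord of B major, so it is the borrowed IV.

I, IV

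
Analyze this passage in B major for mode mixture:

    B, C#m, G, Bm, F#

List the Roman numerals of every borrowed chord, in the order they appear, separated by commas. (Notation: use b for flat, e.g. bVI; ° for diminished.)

The diatonic triads in B major are B, C#m, D#m, E, F#, G#m, A#dim. B, C#m and F# are all diatonic. But G (G–B–D) is foreign: the diatonic vi on degree 6 is G#m, whereas G comes from B minor. It is labeled bVI. But Bm (B–D–F#) is foreign: the diatonic I on degree 1 is B, whereas Bm comes from B minor. It is labeled i.

bVI, i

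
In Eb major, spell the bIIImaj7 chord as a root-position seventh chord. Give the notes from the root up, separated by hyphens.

Gb-Bb-Db-F

bIIImaj7 is built on the lowered scale degree 3. In Eb major degree 3 is G; lowered it becomes Gb. Building the major-seventh chord from the parallel minor on Gb: Gb–Bb–Db–F.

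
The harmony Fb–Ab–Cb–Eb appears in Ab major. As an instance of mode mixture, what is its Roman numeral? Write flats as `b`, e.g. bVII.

bVImaj7

In Ab major scale degree 6 is F; Fb is its lowered form, from Ab minor. Fb–Ab–Cb–Eb is a major-seventh chord — the form found in Ab minor, not the diatonic vi (Fm). Borrowed into Ab major it is written bVImaj7.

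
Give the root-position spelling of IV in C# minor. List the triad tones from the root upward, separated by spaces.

IV is built on scale degree 4, which is F# in both C# minor and its parallel. Building the major chord from the parallel major on F#: F#–A#–C#.

F# A# C#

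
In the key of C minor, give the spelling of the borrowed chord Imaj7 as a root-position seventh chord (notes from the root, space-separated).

C E G B

The root, C, is scale degree 1 — the same note in C minor and C major; only the chord quality changes. In C major the chord on C is C–E–G–B.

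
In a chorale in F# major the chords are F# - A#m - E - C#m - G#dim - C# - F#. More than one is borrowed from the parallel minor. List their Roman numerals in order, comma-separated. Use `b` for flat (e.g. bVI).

The diatonic triads in F# major are F#, G#m, A#m, B, C#, D#m, E#dim. F#, A#m and C# all belong to that set. E (E–G#–B) is not: scale degree 7 in F# major carries E#dim (vii°). In F# minor the chord on that degree is E, so here it functions as bVII, borrowed from the parallel minor. C#m (C#–E–G#) doesn't fit — on degree 5 F# major would have C# (V). C#m is the degree-5 chord of F# minor, so it is the borrowed v. But G#dim (G#–B–D) is foreign: the diatonic ii on degree 2 is G#m, whereas G#dim comes from F# minor. It is labeled ii°.

bVII, v, ii°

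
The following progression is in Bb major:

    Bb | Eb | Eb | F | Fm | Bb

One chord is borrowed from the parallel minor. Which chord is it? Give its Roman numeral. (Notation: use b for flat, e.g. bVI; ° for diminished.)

In Bb major the diatonic chords are Bb, Cm, Dm, Eb, F, Gm, Adim. Of the given chords, Bb, Eb and F are diatonic. Fm (F–Ab–C) is not: scale degree 5 in Bb major carries F (V). In Bb minor the chord on that degree is Fm, so here it functions as v, borrowed from the parallel minor.

v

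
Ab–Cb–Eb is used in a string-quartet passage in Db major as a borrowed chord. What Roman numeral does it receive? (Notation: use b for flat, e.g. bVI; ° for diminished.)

Ab is scale degree 5 in Db major. Ab–Cb–Eb is a minor chord — the form found in Db minor, not the diatonic V (Ab). Borrowed into Db major it is written v.

v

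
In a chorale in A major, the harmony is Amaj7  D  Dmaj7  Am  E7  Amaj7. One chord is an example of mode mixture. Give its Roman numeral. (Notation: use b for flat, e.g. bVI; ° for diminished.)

In A major the diatonic chords are A, Bm, C#m, D, E, F#m, G#dim. Amaj7, D, Dmaj7 and E7 all belong to that set. But Am (A–C–E) is foreign: the diatonic I on degree 1 is A, whereas Am comes from A minor. It is labeled i.

i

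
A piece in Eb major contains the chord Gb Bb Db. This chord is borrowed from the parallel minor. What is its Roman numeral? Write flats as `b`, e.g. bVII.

bIII

Gb is the lowered form of scale degree 3 in Eb major (the diatonic degree 3 is G). Diatonically Eb major has Gm (iii) on that degree; Gb–Bb–Db is instead the major chord native to Eb minor, so it takes the label bIII.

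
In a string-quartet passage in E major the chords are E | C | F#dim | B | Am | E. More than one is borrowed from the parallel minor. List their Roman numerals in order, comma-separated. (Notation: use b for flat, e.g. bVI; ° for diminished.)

bVI, ii°, iv

In E major the diatonic chords are E, F#m, G#m, A, B, C#m, D#dim. Of the given chords, E and B are diatonic. C (C–E–G) is not: scale degree 6 in E major carries C#m (vi). In E minor the chord on that degree is C, so here it functions as bVI, borrowed from the parallel minor. F#dim (F#–A–C) doesn't fit — on degree 2 E major would have F#m (ii). F#dim is the degree-2 chord of E minor, so it is the borrowed ii°. Am (A–C–E) doesn't fit — on degree 4 E major would have A (IV). Am is the degree-4 chord of E minor, so it is the borrowed iv.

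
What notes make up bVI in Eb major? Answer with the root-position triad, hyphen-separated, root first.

Cb-Eb-Gb

bVI is built on the lowered scale degree 6. In Eb major degree 6 is C; lowered it becomes Cb. Stacking thirds in Eb minor on Cb gives Cb–Eb–Gb.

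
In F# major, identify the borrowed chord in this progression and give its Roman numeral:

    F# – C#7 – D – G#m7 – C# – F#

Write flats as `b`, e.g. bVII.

The diatonic triads in F# major are F#, G#m, A#m, B, C#, D#m, E#dim. Of the given chords, F#, C#7, G#m7 and C# are diatonic. D (D–F#–A) is not: scale degree 6 in F# major carries D#m (vi). In F# minor the chord on that degree is D, so here it functions as bVI, borrowed from the parallel minor.

bVI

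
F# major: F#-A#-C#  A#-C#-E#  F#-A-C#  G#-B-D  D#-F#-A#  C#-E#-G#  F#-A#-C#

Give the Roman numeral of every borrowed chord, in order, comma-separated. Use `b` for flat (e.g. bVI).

i, ii°

In F# major the diatonic chords are F#, G#m, A#m, B, C#, D#m, E#dim. F#–A#–C# = F#, A#–C#–E# = A#m, D#–F#–A# = D#m and C#–E#–G# = C# all belong to that set. But F#–A–C# is foreign: the diatonic I on degree 1 is F#, whereas F#m comes from F# minor. It is labeled i. But G#–B–D is foreign: the diatonic ii on degree 2 is G#m, whereas G#dim comes from F# minor. It is labeled ii°.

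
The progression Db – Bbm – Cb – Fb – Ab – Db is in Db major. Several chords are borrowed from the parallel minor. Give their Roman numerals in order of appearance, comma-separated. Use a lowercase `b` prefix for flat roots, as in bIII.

Db major has the diatonic set Db, Ebm, Fm, Gb, Ab, Bbm, Cdim. Db, Bbm and Ab all belong to that set. But Cb (Cb–Eb–Gb) is foreign: the diatonic vii° on degree 7 is Cdim, whereas Cb comes from Db minor. It is labeled bVII. Fb (Fb–Ab–Cb) is not: scale degree 3 in Db major carries Fm (iii). In Db minor the chord on that degree is Fb, so here it functions as bIII, borrowed from the parallel minor.

bVII, bIII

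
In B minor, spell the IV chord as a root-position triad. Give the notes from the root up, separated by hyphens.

E-G#-B

The root, E, is scale degree 4 — the same note in B minor and B major; only the chord quality changes. In B major the chord on E is E–G#–B.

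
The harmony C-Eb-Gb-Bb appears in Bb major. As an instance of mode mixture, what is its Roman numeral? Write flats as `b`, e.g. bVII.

iiø7

C is scale degree 2 in Bb major. Diatonically Bb major has Cm (ii) on that degree; C–Eb–Gb–Bb is instead the half-diminished-seventh chord native to Bb minor, so it takes the label iiø7.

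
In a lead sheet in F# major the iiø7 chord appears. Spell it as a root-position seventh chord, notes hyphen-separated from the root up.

The root, G#, is scale degree 2 — the same note in F# major and F# minor; only the chord quality changes. Stacking thirds in F# minor on G# gives G#–B–D–F#.

G#-B-D-F#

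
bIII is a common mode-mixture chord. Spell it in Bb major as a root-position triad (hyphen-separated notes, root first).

The root of bIII is the lowered 3rd degree: D becomes Db. Stacking thirds in Bb minor on Db gives Db–F–Ab.

Db-F-Ab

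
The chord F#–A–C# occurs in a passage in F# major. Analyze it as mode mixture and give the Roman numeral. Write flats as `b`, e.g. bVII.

i

F# is scale degree 1 in F# major. The diatonic chord on degree 1 would be F# (I), but F#–A–C# is the minor chord from F# minor. As a borrowed chord it is labeled i.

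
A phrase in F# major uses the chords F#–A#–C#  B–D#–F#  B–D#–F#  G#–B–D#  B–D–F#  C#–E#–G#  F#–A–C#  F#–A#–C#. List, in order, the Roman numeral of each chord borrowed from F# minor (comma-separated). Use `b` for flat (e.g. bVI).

iv, i

The diatonic triads in F# major are F#, G#m, A#m, B, C#, D#m, E#dim. F#–A#–C# = F#, B–D#–F# = B, G#–B–D# = G#m and C#–E#–G# = C# all belong to that set. But B–D–F# is foreign: the diatonic IV on degree 4 is B, whereas Bm comes from F# minor. It is labeled iv. F#–A–C# is not: scale degree 1 in F# major carries F# (I). In F# minor the chord on that degree is F#m, so here it functions as i, borrowed from the parallel minor.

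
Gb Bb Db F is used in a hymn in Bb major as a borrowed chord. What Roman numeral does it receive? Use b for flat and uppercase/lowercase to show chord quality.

bVImaj7

In Bb major scale degree 6 is G; Gb is its lowered form, from Bb minor. Diatonically Bb major has Gm (vi) on that degree; Gb–Bb–Db–F is instead the major-seventh chord native to Bb minor, so it takes the label bVImaj7.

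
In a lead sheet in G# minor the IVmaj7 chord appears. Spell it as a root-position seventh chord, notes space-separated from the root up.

IVmaj7 is built on scale degree 4, which is C# in both G# minor and its parallel. In G# major the chord on C# is C#–E#–G#–B#.

C# E# G# B#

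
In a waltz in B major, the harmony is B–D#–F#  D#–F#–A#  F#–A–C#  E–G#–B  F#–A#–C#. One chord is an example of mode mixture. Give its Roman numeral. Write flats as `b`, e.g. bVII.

The diatonic triads in B major are B, C#m, D#m, E, F#, G#m, A#dim. B–D#–F# = B, D#–F#–A# = D#m, E–G#–B = E and F#–A#–C# = F# all belong to that set. But F#–A–C# is foreign: the diatonic V on degree 5 is F#, whereas F#m comes from B minor. It is labeled v.

v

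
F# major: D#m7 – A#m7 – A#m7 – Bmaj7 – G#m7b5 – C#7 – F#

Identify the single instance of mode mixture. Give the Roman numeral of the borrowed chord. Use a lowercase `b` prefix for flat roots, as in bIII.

In F# major the diatonic chords are F#, G#m, A#m, B, C#, D#m, E#dim. D#m7, A#m7, Bmaj7, C#7 and F# all belong to that set. G#m7b5 (G#–B–D–F#) is not: scale degree 2 in F# major carries G#m (ii). In F# minor the chord on that degree is G#m7b5, so here it functions as iiø7, borrowed from the parallel minor.

iiø7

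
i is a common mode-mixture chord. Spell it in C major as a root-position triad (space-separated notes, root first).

C Eb G

The root, C, is scale degree 1 — the same note in C major and C minor; only the chord quality changes. Building the minor chord from the parallel minor on C: C–Eb–G.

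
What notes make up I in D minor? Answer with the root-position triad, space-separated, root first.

D F# A

The root, D, is scale degree 1 — the same note in D minor and D major; only the chord quality changes. Building the major chord from the parallel major on D: D–F#–A.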